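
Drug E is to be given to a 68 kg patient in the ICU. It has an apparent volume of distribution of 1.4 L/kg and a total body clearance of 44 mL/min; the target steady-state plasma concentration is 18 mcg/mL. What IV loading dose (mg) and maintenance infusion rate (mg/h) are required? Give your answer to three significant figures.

(a) 1710 mg; (b) 47.5 mg/h

Vd = 1.4 L/kg × 68 kg = 95.20 L
LD = Vd · C_target = 95.20 × 18 = 1714 mg
Convert clearance: 44 mL/min × 60 min/h ÷ 1000 mL/L = 2.640 L/h
Maintenance: replace elimination → rate = CL × Css = 2.640 × 18 = 47.52 mg/h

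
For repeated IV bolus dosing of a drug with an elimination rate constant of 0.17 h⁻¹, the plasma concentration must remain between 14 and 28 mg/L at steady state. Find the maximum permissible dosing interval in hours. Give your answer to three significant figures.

Between IV bolus doses, concentration decays as C = C₀·e^(−kτ), so C_peak/C_trough = e^(kτ).
τ_max = ln(C_peak/C_trough) / k = ln(28/14) / 0.1700 = 0.6931 / 0.1700 = 4.077 h

4.08 h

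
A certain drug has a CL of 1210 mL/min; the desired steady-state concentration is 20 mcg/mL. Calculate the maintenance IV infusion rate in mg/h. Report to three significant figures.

1450 mg/h

Convert clearance: 1210 mL/min × 60 min/h ÷ 1000 mL/L = 72.60 L/h
Infusion rate = CL · Css = 72.60 L/h × 20 mg/L = 1452 mg/h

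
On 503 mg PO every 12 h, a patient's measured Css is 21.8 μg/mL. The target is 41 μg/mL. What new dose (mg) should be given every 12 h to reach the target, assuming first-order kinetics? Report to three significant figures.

For first-order elimination, Css ∝ F·D/(CL·τ); F and CL are unchanged, so Css ∝ D/τ.
D₂ = D₁ × (Css,target / Css,current) = 503 × 41/21.8 = 946.0 mg

946 mg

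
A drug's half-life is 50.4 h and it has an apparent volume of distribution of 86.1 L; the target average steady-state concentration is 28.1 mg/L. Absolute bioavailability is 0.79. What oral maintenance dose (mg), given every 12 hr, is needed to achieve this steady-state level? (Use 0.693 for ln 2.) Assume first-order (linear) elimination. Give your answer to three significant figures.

CL = ln 2 · Vd / t½ = 0.693 × 86.10 / 50.4 = 1.184 L/h
D = CL × Css × τ / F = 1.184 × 28.1 × 12 / 0.79 = 505.4 mg

505 mg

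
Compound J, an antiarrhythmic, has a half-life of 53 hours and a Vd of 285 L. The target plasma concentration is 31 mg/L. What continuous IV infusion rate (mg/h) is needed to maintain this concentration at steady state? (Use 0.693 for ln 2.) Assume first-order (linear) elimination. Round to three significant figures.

CL = ln 2 · Vd / t½ = 0.693 × 285.0 / 53 = 3.727 L/h
Infusion rate = CL × Css = 3.727 × 31 = 115.5 mg/h

116 mg/h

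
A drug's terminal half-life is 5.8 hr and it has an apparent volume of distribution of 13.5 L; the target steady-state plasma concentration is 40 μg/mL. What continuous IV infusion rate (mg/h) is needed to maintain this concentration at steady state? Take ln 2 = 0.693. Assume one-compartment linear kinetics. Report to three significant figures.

CL = 0.693 × Vd / t½ = 0.693 × 13.50 / 5.8 = 1.613 L/h
Infusion rate = CL × Css = 1.613 × 40 = 64.52 mg/h

64.5 mg/h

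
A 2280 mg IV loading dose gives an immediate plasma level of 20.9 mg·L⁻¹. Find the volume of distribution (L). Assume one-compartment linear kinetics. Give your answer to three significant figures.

109 L

Immediately after an IV bolus, C₀ = Dose / Vd, so Vd = Dose / C₀.
Vd = 2280 / 20.9 = 109.1 L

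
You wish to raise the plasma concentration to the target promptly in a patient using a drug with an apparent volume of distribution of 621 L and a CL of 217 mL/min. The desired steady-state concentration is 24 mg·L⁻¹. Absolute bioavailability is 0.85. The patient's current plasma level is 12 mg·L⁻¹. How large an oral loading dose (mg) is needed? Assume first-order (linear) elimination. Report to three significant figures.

8770 mg

Concentration deficit ΔC = 24 − 12 = 12.00 mg/L
LD = Vd × ΔC / F = 621.0 × 12.00 / 0.85 = 8767 mg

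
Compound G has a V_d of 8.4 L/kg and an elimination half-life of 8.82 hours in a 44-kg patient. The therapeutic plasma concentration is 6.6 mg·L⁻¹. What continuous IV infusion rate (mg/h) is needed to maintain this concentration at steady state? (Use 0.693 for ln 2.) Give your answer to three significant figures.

192 mg/h

Total Vd = 8.4 × 44 = 369.6 L
k = 0.693/8.82 = 0.07857 h⁻¹, so CL = k·Vd = 0.07857 × 369.6 = 29.04 L/h
Infusion rate = CL × Css = 29.04 × 6.6 = 191.7 mg/h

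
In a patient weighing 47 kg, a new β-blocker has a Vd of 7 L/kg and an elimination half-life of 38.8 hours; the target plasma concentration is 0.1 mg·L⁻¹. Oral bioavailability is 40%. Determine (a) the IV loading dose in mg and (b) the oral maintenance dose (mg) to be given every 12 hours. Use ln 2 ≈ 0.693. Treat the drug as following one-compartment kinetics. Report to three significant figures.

(a) 32.9 mg; (b) 17.6 mg

Vd(total) = 47 kg × 7 L/kg = 329.0 L
LD = Vd × C = 329.0 × 0.1 = 32.90 mg
CL = 0.693 × Vd / t½ = 0.693 × 329.0 / 38.8 = 5.876 L/h
D = CL × Css × τ / F = 5.876 × 0.1 × 12 / 0.4 = 17.63 mg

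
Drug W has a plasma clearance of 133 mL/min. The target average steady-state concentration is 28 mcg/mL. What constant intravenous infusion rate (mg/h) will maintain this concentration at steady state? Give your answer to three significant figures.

223 mg/h

Convert clearance: 133 mL/min × 60 min/h ÷ 1000 mL/L = 7.980 L/h
R₀ = 7.980 × 28 = 223.4 mg/h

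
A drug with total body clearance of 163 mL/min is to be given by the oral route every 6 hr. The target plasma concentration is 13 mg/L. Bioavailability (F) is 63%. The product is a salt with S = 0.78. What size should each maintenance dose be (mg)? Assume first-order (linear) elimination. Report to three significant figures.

1550 mg

Convert clearance: 163 mL/min × 60 min/h ÷ 1000 mL/L = 9.780 L/h
D = CL × Css × τ / F / S = 9.780 × 13 × 6 / 0.63 / 0.78 = 1552 mg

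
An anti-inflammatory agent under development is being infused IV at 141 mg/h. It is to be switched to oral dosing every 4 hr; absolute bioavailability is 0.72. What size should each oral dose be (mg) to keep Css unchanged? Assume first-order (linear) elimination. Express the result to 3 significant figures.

783 mg

To maintain the same Css, the systemic dosing rate must be unchanged: F·D/τ = infusion rate.
D = rate × τ / F = 141 × 4 / 0.72 = 783.3 mg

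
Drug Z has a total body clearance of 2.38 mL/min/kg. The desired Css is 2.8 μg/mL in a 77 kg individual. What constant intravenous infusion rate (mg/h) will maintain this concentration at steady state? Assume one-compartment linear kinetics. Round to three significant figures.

30.8 mg/h

CL = 2.38 mL/min/kg × 77 kg = 183.3 mL/min = 183.3 × 60/1000 = 11.00 L/h
At steady state, infusion rate equals elimination rate: rate in = CL × Css.
Infusion rate = CL · Css = 11.00 L/h × 2.8 mg/L = 30.80 mg/h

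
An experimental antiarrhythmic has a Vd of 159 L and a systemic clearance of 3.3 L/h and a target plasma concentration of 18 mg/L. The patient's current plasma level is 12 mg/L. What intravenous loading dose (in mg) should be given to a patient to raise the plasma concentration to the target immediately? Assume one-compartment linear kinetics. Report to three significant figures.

954 mg

The loading dose fills Vd to the target concentration.
Concentration deficit ΔC = 18 − 12 = 6.000 mg/L
LD = Vd × ΔC = 159.0 × 6.000 = 954.0 mg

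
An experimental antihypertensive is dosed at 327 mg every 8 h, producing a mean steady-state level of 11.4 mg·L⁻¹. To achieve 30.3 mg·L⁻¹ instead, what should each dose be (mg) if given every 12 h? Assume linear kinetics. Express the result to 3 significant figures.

1300 mg

For first-order elimination, Css ∝ F·D/(CL·τ); F and CL are unchanged, so Css ∝ D/τ.
D₂ = D₁ × (Css,target / Css,current) × (τ₂/τ₁) = 327 × (30.3/11.4) × (12/8) = 1304 mg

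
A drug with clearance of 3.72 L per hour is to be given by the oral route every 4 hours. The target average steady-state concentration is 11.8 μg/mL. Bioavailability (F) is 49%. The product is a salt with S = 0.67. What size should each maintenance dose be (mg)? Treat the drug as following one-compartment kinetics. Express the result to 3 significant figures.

535 mg

D = CL × Css × τ / F / S = 3.720 × 11.8 × 4 / 0.49 / 0.67 = 534.8 mg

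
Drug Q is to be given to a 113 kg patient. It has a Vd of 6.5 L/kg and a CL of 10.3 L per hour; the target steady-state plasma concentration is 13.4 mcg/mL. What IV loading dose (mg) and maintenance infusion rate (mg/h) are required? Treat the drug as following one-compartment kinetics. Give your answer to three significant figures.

(a) 9840 mg; (b) 138 mg/h

Total Vd = 6.5 × 113 = 734.5 L
Loading: fill Vd to C_target → 734.5 L × 13.4 mg/L = 9842 mg
Maintenance infusion rate = CL × Css = 10.30 × 13.4 = 138.0 mg/h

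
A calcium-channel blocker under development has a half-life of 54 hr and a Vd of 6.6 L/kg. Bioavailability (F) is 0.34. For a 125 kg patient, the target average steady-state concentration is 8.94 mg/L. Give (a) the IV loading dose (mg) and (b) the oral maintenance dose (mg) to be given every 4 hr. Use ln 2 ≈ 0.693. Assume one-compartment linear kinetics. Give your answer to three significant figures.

(a) 7380 mg; (b) 1110 mg

Vd(total) = 125 kg × 6.6 L/kg = 825.0 L
LD = Vd × C = 825.0 × 8.94 = 7376 mg
CL = 0.693 × Vd / t½ = 0.693 × 825.0 / 54 = 10.59 L/h
D = CL × Css × τ / F = 10.59 × 8.94 × 4 / 0.34 = 1114 mg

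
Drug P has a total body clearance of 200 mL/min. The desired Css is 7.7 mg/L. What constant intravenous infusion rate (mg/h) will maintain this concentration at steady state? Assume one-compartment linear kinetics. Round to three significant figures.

CL = 200 mL/min × 60/1000 = 12.00 L/h
R₀ = 12.00 × 7.7 = 92.40 mg/h

92.4 mg/h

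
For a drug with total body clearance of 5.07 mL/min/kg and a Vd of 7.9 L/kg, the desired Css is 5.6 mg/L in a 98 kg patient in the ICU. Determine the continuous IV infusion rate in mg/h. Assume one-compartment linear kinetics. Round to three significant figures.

CL = 5.07 mL/min/kg × 98 kg = 496.9 mL/min = 496.9 × 60/1000 = 29.81 L/h
Maintenance depends on clearance, not Vd — rate in must match rate out.
Rate = CL × Css = 29.81 × 5.6 = 166.9 mg/h

167 mg/h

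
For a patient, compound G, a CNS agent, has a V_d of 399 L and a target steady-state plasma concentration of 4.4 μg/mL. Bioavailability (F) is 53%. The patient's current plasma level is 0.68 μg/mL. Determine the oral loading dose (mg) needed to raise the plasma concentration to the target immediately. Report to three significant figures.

2800 mg

Concentration deficit ΔC = 4.4 − 0.68 = 3.720 mg/L
LD = Vd × ΔC / F = 399.0 × 3.720 / 0.53 = 2801 mg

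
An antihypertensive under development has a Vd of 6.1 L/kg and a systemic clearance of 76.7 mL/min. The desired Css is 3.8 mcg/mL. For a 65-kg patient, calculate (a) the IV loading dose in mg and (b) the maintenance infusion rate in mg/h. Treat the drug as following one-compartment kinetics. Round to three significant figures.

Total Vd = 6.1 × 65 = 396.5 L
Loading: fill Vd to C_target → 396.5 L × 3.8 mg/L = 1507 mg
Convert clearance: 76.7 mL/min × 60 min/h ÷ 1000 mL/L = 4.602 L/h
Maintenance: replace elimination → rate = CL × Css = 4.602 × 3.8 = 17.49 mg/h

(a) 1510 mg; (b) 17.5 mg/h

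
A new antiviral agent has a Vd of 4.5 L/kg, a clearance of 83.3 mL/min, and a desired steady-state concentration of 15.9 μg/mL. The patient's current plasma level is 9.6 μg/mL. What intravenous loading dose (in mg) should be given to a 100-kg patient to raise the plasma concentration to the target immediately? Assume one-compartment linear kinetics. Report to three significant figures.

2840 mg

Vd(total) = 100 kg × 4.5 L/kg = 450.0 L
Concentration deficit ΔC = 15.9 − 9.6 = 6.300 mg/L
LD = Vd × ΔC = 450.0 × 6.300 = 2835 mg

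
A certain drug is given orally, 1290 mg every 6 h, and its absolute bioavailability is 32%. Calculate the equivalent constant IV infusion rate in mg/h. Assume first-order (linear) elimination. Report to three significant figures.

68.8 mg/h

Equivalent systemic input: infusion rate = F·D/τ.
Rate = 0.32 × 1290 / 6 = 68.80 mg/h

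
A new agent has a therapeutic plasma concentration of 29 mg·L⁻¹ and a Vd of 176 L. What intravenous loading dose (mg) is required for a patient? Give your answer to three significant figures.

LD = Vd × C = 176.0 × 29.00 = 5104 mg

5100 mg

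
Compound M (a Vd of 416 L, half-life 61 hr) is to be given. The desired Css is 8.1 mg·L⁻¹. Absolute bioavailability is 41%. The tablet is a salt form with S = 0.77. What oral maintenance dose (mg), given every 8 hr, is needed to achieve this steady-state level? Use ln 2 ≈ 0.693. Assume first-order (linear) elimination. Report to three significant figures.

k = 0.693/61 = 0.01136 h⁻¹, so CL = k·Vd = 0.01136 × 416.0 = 4.726 L/h
D = CL × Css × τ / F / S = 4.726 × 8.1 × 8 / 0.41 / 0.77 = 970.1 mg

970 mg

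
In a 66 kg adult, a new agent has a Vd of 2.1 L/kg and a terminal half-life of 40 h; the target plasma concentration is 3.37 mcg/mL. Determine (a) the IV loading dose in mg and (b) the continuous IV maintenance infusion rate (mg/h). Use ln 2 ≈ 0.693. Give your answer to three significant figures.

(a) 467 mg; (b) 8.09 mg/h

Vd(total) = 66 kg × 2.1 L/kg = 138.6 L
LD = Vd × C = 138.6 × 3.37 = 467.1 mg
CL = 0.693 × Vd / t½ = 0.693 × 138.6 / 40 = 2.401 L/h
Infusion rate = CL × Css = 2.401 × 3.37 = 8.091 mg/h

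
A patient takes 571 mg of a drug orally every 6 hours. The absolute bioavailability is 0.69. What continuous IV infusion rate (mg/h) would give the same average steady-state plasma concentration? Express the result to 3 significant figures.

Equivalent systemic input: infusion rate = F·D/τ.
Rate = 0.69 × 571 / 6 = 65.67 mg/h

65.7 mg/h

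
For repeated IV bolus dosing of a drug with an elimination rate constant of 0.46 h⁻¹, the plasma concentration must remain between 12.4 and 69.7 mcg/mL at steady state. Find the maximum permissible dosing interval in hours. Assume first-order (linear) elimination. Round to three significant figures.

3.75 h

Between IV bolus doses, concentration decays as C = C₀·e^(−kτ), so C_peak/C_trough = e^(kτ).
τ_max = ln(C_peak/C_trough) / k = ln(69.7/12.4) / 0.4600 = 1.727 / 0.4600 = 3.754 h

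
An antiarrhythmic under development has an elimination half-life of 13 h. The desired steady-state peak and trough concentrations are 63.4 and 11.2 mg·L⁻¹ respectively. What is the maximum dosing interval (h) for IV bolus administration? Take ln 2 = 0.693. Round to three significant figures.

32.5 h

k = 0.693 / t½ = 0.693 / 13 = 0.05331 h⁻¹
Between IV bolus doses, concentration decays as C = C₀·e^(−kτ), so C_peak/C_trough = e^(kτ).
τ_max = ln(C_peak/C_trough) / k = ln(63.4/11.2) / 0.05331 = 1.734 / 0.05331 = 32.53 h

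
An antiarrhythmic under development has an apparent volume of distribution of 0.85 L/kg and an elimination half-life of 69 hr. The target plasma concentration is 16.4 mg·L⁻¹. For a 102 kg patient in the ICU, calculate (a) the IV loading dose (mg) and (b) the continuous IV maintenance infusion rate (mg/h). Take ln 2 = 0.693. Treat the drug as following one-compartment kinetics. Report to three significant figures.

(a) 1420 mg; (b) 14.3 mg/h

Total Vd = 0.85 × 102 = 86.70 L
LD = Vd × C = 86.70 × 16.4 = 1422 mg
CL = 0.693 × Vd / t½ = 0.693 × 86.70 / 69 = 0.8708 L/h
Infusion rate = CL × Css = 0.8708 × 16.4 = 14.28 mg/h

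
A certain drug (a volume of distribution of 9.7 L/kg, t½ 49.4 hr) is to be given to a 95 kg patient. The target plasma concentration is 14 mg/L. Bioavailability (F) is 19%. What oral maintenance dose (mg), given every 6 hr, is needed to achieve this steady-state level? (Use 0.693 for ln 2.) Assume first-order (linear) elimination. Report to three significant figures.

Vd(total) = 95 kg × 9.7 L/kg = 921.5 L
CL = 0.693 × Vd / t½ = 0.693 × 921.5 / 49.4 = 12.93 L/h
D = CL × Css × τ / F = 12.93 × 14 × 6 / 0.19 = 5716 mg

5720 mg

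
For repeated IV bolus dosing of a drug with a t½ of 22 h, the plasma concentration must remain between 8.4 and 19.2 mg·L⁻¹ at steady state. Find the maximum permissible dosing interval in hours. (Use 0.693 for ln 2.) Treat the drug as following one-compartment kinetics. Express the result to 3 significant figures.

26.2 h

k = 0.693 / t½ = 0.693 / 22 = 0.03150 h⁻¹
Between IV bolus doses, concentration decays as C = C₀·e^(−kτ), so C_peak/C_trough = e^(kτ).
τ_max = ln(C_peak/C_trough) / k = ln(19.2/8.4) / 0.03150 = 0.8267 / 0.03150 = 26.24 h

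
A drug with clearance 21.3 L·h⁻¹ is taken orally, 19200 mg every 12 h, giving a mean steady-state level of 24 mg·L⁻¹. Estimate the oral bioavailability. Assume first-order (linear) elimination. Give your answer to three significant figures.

F·D/τ = CL·Css at steady state → F = CL·Css·τ / D.
F = 21.3 × 24 × 12 / 19200 = 0.320

0.320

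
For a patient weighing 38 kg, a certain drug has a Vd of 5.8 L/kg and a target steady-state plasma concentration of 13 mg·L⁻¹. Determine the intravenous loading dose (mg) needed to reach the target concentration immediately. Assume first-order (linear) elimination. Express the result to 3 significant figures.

Total Vd = 5.8 × 38 = 220.4 L
LD = Vd × C = 220.4 × 13.00 = 2865 mg

2870 mg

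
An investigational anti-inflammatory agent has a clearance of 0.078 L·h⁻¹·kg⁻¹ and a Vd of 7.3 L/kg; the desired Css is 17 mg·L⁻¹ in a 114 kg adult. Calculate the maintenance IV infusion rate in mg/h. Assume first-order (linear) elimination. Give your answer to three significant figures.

CL = 0.078 L·h⁻¹·kg⁻¹ × 114 kg = 8.892 L/h
Infusion rate = CL · Css = 8.892 L/h × 17 mg/L = 151.2 mg/h

151 mg/h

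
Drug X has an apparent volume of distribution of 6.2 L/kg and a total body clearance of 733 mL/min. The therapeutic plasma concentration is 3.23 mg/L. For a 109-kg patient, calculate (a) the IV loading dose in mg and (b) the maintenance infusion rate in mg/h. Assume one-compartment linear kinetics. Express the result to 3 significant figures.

(a) 2180 mg; (b) 142 mg/h

Vd(total) = 109 kg × 6.2 L/kg = 675.8 L
Loading: fill Vd to C_target → 675.8 L × 3.23 mg/L = 2183 mg
CL = 733 mL/min = 733 × 0.06 = 43.98 L/h
Maintenance infusion rate = CL × Css = 43.98 × 3.23 = 142.1 mg/h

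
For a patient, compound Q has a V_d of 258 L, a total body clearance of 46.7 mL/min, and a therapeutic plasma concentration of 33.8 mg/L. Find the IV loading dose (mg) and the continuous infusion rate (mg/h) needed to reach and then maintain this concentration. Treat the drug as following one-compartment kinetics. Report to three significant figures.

Loading: fill Vd to C_target → 258.0 L × 33.8 mg/L = 8720 mg
Convert clearance: 46.7 mL/min × 60 min/h ÷ 1000 mL/L = 2.802 L/h
Maintenance: replace elimination → rate = CL × Css = 2.802 × 33.8 = 94.71 mg/h

(a) 8720 mg; (b) 94.7 mg/h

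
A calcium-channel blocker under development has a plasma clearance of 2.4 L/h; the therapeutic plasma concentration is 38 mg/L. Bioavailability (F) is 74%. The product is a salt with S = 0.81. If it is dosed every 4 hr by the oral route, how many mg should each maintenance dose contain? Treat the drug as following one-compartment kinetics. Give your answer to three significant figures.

At steady state, dose per interval replaces the amount cleared in that interval: F·S·D/τ = CL·Css.
D = CL × Css × τ / F / S = 2.400 × 38 × 4 / 0.74 / 0.81 = 608.6 mg

609 mg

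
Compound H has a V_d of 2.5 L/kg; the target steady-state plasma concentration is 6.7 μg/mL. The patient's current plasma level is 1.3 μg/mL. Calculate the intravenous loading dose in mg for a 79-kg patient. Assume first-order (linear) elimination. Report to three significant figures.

Vd(total) = 79 kg × 2.5 L/kg = 197.5 L
The loading dose fills Vd to the target concentration.
Concentration deficit ΔC = 6.7 − 1.3 = 5.400 mg/L
LD = Vd × ΔC = 197.5 × 5.400 = 1067 mg

1070 mg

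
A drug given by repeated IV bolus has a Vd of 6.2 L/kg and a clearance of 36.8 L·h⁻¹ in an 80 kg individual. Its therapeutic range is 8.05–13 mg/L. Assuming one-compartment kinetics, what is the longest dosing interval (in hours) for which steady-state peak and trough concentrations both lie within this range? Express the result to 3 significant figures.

6.46 h

Total Vd = 6.2 × 80 = 496.0 L
k = CL / Vd = 36.80 / 496.0 = 0.07419 h⁻¹
Between IV bolus doses, concentration decays as C = C₀·e^(−kτ), so C_peak/C_trough = e^(kτ).
τ_max = ln(C_peak/C_trough) / k = ln(13/8.05) / 0.07419 = 0.4793 / 0.07419 = 6.460 h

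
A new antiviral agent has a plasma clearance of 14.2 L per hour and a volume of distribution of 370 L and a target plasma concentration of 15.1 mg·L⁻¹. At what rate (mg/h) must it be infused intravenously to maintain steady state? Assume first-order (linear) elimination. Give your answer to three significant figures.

Infusion rate = CL · Css = 14.20 L/h × 15.1 mg/L = 214.4 mg/h

214 mg/h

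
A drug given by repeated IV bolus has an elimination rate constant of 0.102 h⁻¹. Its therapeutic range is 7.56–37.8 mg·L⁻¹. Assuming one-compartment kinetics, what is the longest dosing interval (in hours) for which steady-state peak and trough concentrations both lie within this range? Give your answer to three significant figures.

15.8 h

Between IV bolus doses, concentration decays as C = C₀·e^(−kτ), so C_peak/C_trough = e^(kτ).
τ_max = ln(C_peak/C_trough) / k = ln(37.8/7.56) / 0.1020 = 1.609 / 0.1020 = 15.77 h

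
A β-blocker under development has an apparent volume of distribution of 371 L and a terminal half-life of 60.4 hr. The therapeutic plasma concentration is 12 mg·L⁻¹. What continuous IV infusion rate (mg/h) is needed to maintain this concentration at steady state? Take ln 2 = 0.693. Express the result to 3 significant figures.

51.1 mg/h

k = 0.693/60.4 = 0.01147 h⁻¹, so CL = k·Vd = 0.01147 × 371.0 = 4.255 L/h
Infusion rate = CL × Css = 4.255 × 12 = 51.06 mg/h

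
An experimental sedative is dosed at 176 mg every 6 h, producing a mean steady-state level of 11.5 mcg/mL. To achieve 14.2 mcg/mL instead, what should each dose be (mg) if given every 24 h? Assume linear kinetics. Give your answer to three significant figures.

With linear kinetics, Css is proportional to dose rate (D/τ) at fixed clearance.
D₂ = D₁ × (Css,target / Css,current) × (τ₂/τ₁) = 176 × (14.2/11.5) × (24/6) = 869.3 mg

869 mg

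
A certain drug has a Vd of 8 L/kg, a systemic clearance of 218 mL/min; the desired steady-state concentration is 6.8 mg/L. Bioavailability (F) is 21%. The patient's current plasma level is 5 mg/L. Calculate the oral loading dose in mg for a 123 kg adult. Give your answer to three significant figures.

Vd = 8 L/kg × 123 kg = 984.0 L
Concentration deficit ΔC = 6.8 − 5 = 1.800 mg/L
LD = Vd × ΔC / F = 984.0 × 1.800 / 0.21 = 8434 mg

8430 mg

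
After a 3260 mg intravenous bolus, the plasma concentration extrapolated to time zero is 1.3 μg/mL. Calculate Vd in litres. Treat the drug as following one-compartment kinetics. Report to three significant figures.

2510 L

Immediately after an IV bolus, C₀ = Dose / Vd, so Vd = Dose / C₀.
Vd = 3260 / 1.3 = 2508 L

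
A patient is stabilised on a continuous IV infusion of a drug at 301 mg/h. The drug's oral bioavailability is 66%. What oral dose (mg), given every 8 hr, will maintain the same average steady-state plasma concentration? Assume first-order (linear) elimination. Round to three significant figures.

3650 mg

To maintain the same Css, the systemic dosing rate must be unchanged: F·D/τ = infusion rate.
D = rate × τ / F = 301 × 8 / 0.66 = 3648 mg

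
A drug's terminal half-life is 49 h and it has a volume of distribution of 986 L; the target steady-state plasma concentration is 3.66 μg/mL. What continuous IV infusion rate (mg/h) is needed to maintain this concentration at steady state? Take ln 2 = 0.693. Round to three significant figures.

k = 0.693/49 = 0.01414 h⁻¹, so CL = k·Vd = 0.01414 × 986.0 = 13.94 L/h
Infusion rate = CL × Css = 13.94 × 3.66 = 51.02 mg/h

51.0 mg/h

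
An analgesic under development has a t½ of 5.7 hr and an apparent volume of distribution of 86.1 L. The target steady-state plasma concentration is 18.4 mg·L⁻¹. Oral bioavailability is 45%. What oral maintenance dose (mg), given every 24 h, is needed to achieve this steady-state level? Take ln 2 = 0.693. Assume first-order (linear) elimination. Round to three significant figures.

CL = ln 2 · Vd / t½ = 0.693 × 86.10 / 5.7 = 10.47 L/h
D = CL × Css × τ / F = 10.47 × 18.4 × 24 / 0.45 = 10270 mg

10300 mg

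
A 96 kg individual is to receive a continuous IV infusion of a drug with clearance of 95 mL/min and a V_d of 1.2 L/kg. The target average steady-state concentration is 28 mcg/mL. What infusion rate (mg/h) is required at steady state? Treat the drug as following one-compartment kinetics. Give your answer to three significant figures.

160 mg/h

CL = 95 mL/min = 95 × 0.06 = 5.700 L/h
Vd does not affect the maintenance rate; only clearance governs steady-state input.
Rate = CL × Css = 5.700 × 28 = 159.6 mg/h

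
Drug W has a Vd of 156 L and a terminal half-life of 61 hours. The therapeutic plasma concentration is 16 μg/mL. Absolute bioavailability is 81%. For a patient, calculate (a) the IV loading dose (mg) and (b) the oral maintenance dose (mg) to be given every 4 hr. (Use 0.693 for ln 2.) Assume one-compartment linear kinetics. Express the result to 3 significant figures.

(a) 2500 mg; (b) 140 mg

LD = Vd × C = 156.0 × 16 = 2496 mg
CL = 0.693 × Vd / t½ = 0.693 × 156.0 / 61 = 1.772 L/h
D = CL × Css × τ / F = 1.772 × 16 × 4 / 0.81 = 140.0 mg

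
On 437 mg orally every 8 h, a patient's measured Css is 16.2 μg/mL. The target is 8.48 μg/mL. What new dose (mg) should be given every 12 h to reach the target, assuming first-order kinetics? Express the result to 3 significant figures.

For first-order elimination, Css ∝ F·D/(CL·τ); F and CL are unchanged, so Css ∝ D/τ.
D₂ = D₁ × (Css,target / Css,current) × (τ₂/τ₁) = 437 × (8.48/16.2) × (12/8) = 343.1 mg

343 mg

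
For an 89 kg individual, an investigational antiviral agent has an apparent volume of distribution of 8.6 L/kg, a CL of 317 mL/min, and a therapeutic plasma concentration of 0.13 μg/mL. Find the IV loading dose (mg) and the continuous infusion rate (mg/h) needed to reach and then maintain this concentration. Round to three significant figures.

Total Vd = 8.6 × 89 = 765.4 L
LD = Vd · C_target = 765.4 × 0.13 = 99.50 mg
Convert clearance: 317 mL/min × 60 min/h ÷ 1000 mL/L = 19.02 L/h
Infusion rate = 19.02 L/h × 0.13 mg/L = 2.473 mg/h

(a) 99.5 mg; (b) 2.47 mg/h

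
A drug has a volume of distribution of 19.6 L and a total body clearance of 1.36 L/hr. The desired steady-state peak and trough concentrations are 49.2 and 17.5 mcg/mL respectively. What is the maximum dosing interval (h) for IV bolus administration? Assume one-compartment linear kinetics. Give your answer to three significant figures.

14.9 h

k = CL / Vd = 1.360 / 19.60 = 0.06939 h⁻¹
Between IV bolus doses, concentration decays as C = C₀·e^(−kτ), so C_peak/C_trough = e^(kτ).
τ_max = ln(C_peak/C_trough) / k = ln(49.2/17.5) / 0.06939 = 1.034 / 0.06939 = 14.90 h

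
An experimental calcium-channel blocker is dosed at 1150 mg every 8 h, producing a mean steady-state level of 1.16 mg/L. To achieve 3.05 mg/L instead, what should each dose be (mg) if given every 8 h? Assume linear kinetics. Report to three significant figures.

3020 mg

For first-order elimination, Css ∝ F·D/(CL·τ); F and CL are unchanged, so Css ∝ D/τ.
D₂ = D₁ × (Css,target / Css,current) = 1150 × 3.05/1.16 = 3024 mg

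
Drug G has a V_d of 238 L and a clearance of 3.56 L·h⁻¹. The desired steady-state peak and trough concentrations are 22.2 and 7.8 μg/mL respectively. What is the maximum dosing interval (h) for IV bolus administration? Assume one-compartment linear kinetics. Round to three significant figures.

69.9 h

k = CL / Vd = 3.560 / 238.0 = 0.01496 h⁻¹
Between IV bolus doses, concentration decays as C = C₀·e^(−kτ), so C_peak/C_trough = e^(kτ).
τ_max = ln(C_peak/C_trough) / k = ln(22.2/7.8) / 0.01496 = 1.046 / 0.01496 = 69.92 h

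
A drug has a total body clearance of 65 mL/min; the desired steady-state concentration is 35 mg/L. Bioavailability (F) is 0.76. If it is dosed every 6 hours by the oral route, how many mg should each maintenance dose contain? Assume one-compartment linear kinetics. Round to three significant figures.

CL = 65 mL/min × 60/1000 = 3.900 L/h
D = CL × Css × τ / F = 3.900 × 35 × 6 / 0.76 = 1078 mg

1080 mg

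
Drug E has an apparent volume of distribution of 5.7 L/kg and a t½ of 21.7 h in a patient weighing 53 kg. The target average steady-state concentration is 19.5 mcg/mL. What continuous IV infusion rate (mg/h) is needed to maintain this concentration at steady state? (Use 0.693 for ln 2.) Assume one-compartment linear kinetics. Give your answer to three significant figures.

Vd = 5.7 L/kg × 53 kg = 302.1 L
CL = 0.693 × Vd / t½ = 0.693 × 302.1 / 21.7 = 9.648 L/h
Infusion rate = CL × Css = 9.648 × 19.5 = 188.1 mg/h

188 mg/h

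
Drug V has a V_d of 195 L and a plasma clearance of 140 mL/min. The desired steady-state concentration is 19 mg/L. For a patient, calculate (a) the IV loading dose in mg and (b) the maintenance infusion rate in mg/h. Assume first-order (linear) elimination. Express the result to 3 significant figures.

Loading dose = Vd × C = 195.0 × 19 = 3705 mg
CL = 140 mL/min = 140 × 0.06 = 8.400 L/h
Maintenance infusion rate = CL × Css = 8.400 × 19 = 159.6 mg/h

(a) 3710 mg; (b) 160 mg/h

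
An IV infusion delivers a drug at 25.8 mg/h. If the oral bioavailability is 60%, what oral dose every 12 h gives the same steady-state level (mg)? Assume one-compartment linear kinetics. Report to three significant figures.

516 mg

To maintain the same Css, the systemic dosing rate must be unchanged: F·D/τ = infusion rate.
D = rate × τ / F = 25.8 × 12 / 0.6 = 516.0 mg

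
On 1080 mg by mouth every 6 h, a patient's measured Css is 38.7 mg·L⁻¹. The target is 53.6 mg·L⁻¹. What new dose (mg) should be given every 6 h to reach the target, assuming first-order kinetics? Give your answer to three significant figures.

With linear kinetics, Css is proportional to dose rate (D/τ) at fixed clearance.
D₂ = D₁ × (Css,target / Css,current) = 1080 × 53.6/38.7 = 1496 mg

1500 mg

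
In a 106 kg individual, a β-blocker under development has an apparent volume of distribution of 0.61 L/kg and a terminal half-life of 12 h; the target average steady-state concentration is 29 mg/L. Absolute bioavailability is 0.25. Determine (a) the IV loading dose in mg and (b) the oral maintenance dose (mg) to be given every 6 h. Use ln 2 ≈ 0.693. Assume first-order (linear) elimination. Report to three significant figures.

(a) 1880 mg; (b) 2600 mg

Total Vd = 0.61 × 106 = 64.66 L
LD = Vd × C = 64.66 × 29 = 1875 mg
CL = 0.693 × Vd / t½ = 0.693 × 64.66 / 12 = 3.734 L/h
D = CL × Css × τ / F = 3.734 × 29 × 6 / 0.25 = 2599 mg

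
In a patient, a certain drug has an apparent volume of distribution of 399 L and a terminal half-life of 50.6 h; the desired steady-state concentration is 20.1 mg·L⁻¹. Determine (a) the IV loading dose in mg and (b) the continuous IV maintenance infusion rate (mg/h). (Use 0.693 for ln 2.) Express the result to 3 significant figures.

LD = Vd × C = 399.0 × 20.1 = 8020 mg
CL = 0.693 × Vd / t½ = 0.693 × 399.0 / 50.6 = 5.465 L/h
Infusion rate = CL × Css = 5.465 × 20.1 = 109.8 mg/h

(a) 8020 mg; (b) 110 mg/h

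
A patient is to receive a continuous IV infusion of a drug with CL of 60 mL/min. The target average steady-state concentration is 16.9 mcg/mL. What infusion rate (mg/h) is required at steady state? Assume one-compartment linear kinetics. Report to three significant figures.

60.8 mg/h

Convert clearance: 60 mL/min × 60 min/h ÷ 1000 mL/L = 3.600 L/h
Rate = CL × Css = 3.600 × 16.9 = 60.84 mg/h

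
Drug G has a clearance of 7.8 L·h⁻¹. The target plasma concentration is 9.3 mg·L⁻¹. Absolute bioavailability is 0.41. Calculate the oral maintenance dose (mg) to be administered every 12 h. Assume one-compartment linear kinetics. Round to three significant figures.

2120 mg

D = CL × Css × τ / F = 7.800 × 9.3 × 12 / 0.41 = 2123 mg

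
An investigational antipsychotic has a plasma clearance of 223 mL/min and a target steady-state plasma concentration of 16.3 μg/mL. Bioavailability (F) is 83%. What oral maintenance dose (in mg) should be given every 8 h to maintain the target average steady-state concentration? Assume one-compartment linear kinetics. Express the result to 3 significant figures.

2100 mg

CL = 223 mL/min × 60/1000 = 13.38 L/h
D = CL × Css × τ / F = 13.38 × 16.3 × 8 / 0.83 = 2102 mg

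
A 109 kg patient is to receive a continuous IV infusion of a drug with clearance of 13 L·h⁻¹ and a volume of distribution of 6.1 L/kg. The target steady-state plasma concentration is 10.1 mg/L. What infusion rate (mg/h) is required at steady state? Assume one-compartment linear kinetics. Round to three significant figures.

131 mg/h

Rate = CL × Css = 13.00 × 10.1 = 131.3 mg/h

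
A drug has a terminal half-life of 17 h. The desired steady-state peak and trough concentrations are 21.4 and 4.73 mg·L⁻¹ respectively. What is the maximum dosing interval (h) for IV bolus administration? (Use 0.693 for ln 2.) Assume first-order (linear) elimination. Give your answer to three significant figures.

k = 0.693 / t½ = 0.693 / 17 = 0.04076 h⁻¹
Between IV bolus doses, concentration decays as C = C₀·e^(−kτ), so C_peak/C_trough = e^(kτ).
τ_max = ln(C_peak/C_trough) / k = ln(21.4/4.73) / 0.04076 = 1.509 / 0.04076 = 37.02 h

37.0 h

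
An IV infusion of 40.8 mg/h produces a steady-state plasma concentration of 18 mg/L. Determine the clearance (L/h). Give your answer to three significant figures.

At steady state, infusion rate = CL × Css, so CL = rate / Css.
CL = 40.8 / 18 = 2.267 L/h

2.27 L/h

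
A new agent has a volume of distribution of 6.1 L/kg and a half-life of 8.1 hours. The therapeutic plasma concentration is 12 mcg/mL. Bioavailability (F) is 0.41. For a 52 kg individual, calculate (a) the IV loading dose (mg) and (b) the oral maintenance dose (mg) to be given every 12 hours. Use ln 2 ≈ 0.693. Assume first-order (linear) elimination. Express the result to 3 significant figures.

Vd(total) = 52 kg × 6.1 L/kg = 317.2 L
LD = Vd × C = 317.2 × 12 = 3806 mg
CL = 0.693 × Vd / t½ = 0.693 × 317.2 / 8.1 = 27.14 L/h
D = CL × Css × τ / F = 27.14 × 12 × 12 / 0.41 = 9532 mg

(a) 3810 mg; (b) 9530 mg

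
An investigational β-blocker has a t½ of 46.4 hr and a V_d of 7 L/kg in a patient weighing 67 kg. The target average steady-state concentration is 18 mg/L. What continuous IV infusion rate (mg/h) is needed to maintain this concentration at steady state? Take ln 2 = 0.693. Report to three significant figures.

Vd = 7 L/kg × 67 kg = 469.0 L
CL = 0.693 × Vd / t½ = 0.693 × 469.0 / 46.4 = 7.005 L/h
Infusion rate = CL × Css = 7.005 × 18 = 126.1 mg/h

126 mg/h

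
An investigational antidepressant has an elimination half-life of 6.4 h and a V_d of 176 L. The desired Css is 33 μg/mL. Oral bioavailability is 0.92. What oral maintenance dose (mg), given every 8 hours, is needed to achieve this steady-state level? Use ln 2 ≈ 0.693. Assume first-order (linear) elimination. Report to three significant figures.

5470 mg

CL = ln 2 · Vd / t½ = 0.693 × 176.0 / 6.4 = 19.06 L/h
D = CL × Css × τ / F = 19.06 × 33 × 8 / 0.92 = 5469 mg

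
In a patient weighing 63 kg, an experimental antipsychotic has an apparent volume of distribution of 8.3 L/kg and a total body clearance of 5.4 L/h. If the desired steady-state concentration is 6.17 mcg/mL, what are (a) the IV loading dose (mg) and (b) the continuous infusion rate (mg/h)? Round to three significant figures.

(a) 3230 mg; (b) 33.3 mg/h

Vd = 8.3 L/kg × 63 kg = 522.9 L
Loading: fill Vd to C_target → 522.9 L × 6.17 mg/L = 3226 mg
Maintenance infusion rate = CL × Css = 5.400 × 6.17 = 33.32 mg/h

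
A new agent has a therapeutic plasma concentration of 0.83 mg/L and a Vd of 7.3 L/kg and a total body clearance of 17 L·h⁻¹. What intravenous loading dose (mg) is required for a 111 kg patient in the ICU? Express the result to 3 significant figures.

Vd(total) = 111 kg × 7.3 L/kg = 810.3 L
LD = Vd × C = 810.3 × 0.8300 = 672.5 mg

673 mg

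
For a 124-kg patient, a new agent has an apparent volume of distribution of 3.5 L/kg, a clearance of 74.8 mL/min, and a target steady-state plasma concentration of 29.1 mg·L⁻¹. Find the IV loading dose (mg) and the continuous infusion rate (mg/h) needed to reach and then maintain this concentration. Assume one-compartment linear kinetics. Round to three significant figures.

(a) 12600 mg; (b) 131 mg/h

Vd(total) = 124 kg × 3.5 L/kg = 434.0 L
Loading dose = Vd × C = 434.0 × 29.1 = 12630 mg
CL = 74.8 mL/min = 74.8 × 0.06 = 4.488 L/h
Infusion rate = 4.488 L/h × 29.1 mg/L = 130.6 mg/h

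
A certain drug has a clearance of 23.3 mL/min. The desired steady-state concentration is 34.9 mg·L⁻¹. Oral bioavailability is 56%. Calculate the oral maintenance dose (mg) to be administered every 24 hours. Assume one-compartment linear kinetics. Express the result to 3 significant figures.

CL = 23.3 mL/min = 23.3 × 0.06 = 1.398 L/h
At steady state, dose per interval replaces the amount cleared in that interval: F·D/τ = CL·Css.
D = CL × Css × τ / F = 1.398 × 34.9 × 24 / 0.56 = 2091 mg

2090 mg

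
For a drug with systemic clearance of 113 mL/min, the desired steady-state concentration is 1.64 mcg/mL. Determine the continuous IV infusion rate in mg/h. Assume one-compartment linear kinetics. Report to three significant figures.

CL = 113 mL/min × 60/1000 = 6.780 L/h
Rate = CL × Css = 6.780 × 1.64 = 11.12 mg/h

11.1 mg/h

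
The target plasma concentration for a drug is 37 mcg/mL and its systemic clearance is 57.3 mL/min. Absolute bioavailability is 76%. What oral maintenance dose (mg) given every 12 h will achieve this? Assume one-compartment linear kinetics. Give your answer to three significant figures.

CL = 57.3 mL/min × 60/1000 = 3.438 L/h
D = CL × Css × τ / F = 3.438 × 37 × 12 / 0.76 = 2009 mg

2010 mg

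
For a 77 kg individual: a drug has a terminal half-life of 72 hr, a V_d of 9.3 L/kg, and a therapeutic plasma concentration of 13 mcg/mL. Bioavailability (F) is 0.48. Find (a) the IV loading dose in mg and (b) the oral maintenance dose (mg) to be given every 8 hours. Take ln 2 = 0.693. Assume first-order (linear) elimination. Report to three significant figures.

(a) 9310 mg; (b) 1490 mg

Vd(total) = 77 kg × 9.3 L/kg = 716.1 L
LD = Vd × C = 716.1 × 13 = 9309 mg
CL = 0.693 × Vd / t½ = 0.693 × 716.1 / 72 = 6.892 L/h
D = CL × Css × τ / F = 6.892 × 13 × 8 / 0.48 = 1493 mg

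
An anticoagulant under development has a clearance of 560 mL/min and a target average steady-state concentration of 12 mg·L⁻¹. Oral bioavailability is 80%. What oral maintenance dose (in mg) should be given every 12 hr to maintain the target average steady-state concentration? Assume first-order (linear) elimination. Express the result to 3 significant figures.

6050 mg

CL = 560 mL/min = 560 × 0.06 = 33.60 L/h
At steady state, dose per interval replaces the amount cleared in that interval: F·D/τ = CL·Css.
D = CL × Css × τ / F = 33.60 × 12 × 12 / 0.8 = 6048 mg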